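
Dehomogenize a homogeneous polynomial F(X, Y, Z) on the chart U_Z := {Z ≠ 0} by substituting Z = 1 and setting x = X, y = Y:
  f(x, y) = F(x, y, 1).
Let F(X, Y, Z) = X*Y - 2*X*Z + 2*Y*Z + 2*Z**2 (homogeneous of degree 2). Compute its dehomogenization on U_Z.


f(x, y) = x*y - 2*x + 2*y + 2

On U_Z we set Z = 1. Each monomial c·X^i·Y^j·Z^k in F becomes c·x^i·y^j·1^k = c·x^i·y^j.
Substituting Z = 1: F(X, Y, 1) = x*y - 2*x + 2*y + 2.
Note: deg(f) ≤ deg(F) = 2; strict inequality happens when F is divisible by Z (lost terms).


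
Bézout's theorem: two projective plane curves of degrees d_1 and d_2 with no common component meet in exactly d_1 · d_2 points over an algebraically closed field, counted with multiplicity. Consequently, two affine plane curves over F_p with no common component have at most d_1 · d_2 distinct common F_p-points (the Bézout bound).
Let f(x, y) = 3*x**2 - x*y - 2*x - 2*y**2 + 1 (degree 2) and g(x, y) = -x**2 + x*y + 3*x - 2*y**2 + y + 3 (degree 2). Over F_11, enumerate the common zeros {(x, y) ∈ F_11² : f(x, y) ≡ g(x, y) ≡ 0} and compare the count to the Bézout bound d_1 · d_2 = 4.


Common zeros: {(10, 4)}; count = 1; Bézout bound = 4.

deg(f) = 2, deg(g) = 2, so Bézout bound = 4.
Scan x ∈ F_11. For each x, list the y ∈ F_11 with f(x, y) ≡ 0 and those with g(x, y) ≡ 0 (mod 11); the common zeros in that column are the intersection.
  x = 0: f ≡ 0 at y ∈ ∅; g ≡ 0 at y ∈ {7, 10}; common: ∅.
  x = 1: f ≡ 0 at y ∈ ∅; g ≡ 0 at y ∈ {6}; common: ∅.
  x = 2: f ≡ 0 at y ∈ ∅; g ≡ 0 at y ∈ {8, 10}; common: ∅.
  x = 3: f ≡ 0 at y ∈ {0, 4}; g ≡ 0 at y ∈ ∅; common: ∅.
  x = 4: f ≡ 0 at y ∈ {3, 6}; g ≡ 0 at y ∈ ∅; common: ∅.
  x = 5: f ≡ 0 at y ∈ {0, 3}; g ≡ 0 at y ∈ ∅; common: ∅.
  x = 6: f ≡ 0 at y ∈ {2, 6}; g ≡ 0 at y ∈ ∅; common: ∅.
  x = 7: f ≡ 0 at y ∈ ∅; g ≡ 0 at y ∈ ∅; common: ∅.
  x = 8: f ≡ 0 at y ∈ ∅; g ≡ 0 at y ∈ {4, 6}; common: ∅.
  x = 9: f ≡ 0 at y ∈ ∅; g ≡ 0 at y ∈ {8}; common: ∅.
  x = 10: f ≡ 0 at y ∈ {2, 4}; g ≡ 0 at y ∈ {4, 7}; common: {4}.
Collecting: common zeros = {(10, 4)}, so the count is 1.
Comparison with the Bézout bound: 1 ≤ 4 = deg(f)·deg(g), as expected for curves with no common component (the affine F_11-count falls short of the bound because intersections may lie at infinity, over extension fields, or carry multiplicity).


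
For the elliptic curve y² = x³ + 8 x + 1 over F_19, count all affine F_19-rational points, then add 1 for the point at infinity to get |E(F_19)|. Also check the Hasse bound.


Affine points = {(0, 1), (0, 18), (2, 5), (2, 14), (7, 1), (7, 18), (8, 8), (8, 11), (9, 2), (9, 17), (10, 6), (10, 13), (12, 1), (12, 18), (14, 8), (14, 11), (15, 0), (16, 8), (16, 11), (18, 7), (18, 12)}; affine count = 21; |E(F_19)| = 22.

Discriminant check: Δ ∝ 4a³ + 27b² = 4·8³ + 27·1² = 4·512 + 27·1 ≡ 4 (mod 19). Nonzero ⇒ E is nonsingular.
For each x ∈ F_19, compute rhs = x³ + 8·x + 1 mod 19, then count y ∈ F_19 with y² ≡ rhs.
  x = 0: rhs = 1, matching y values: 1, 18 (2 points).
  x = 1: rhs = 10, matching y values: none (0 points).
  x = 2: rhs = 6, matching y values: 5, 14 (2 points).
  x = 3: rhs = 14, matching y values: none (0 points).
  x = 4: rhs = 2, matching y values: none (0 points).
  x = 5: rhs = 14, matching y values: none (0 points).
  x = 6: rhs = 18, matching y values: none (0 points).
  x = 7: rhs = 1, matching y values: 1, 18 (2 points).
  x = 8: rhs = 7, matching y values: 8, 11 (2 points).
  x = 9: rhs = 4, matching y values: 2, 17 (2 points).
  x = 10: rhs = 17, matching y values: 6, 13 (2 points).
  x = 11: rhs = 14, matching y values: none (0 points).
  x = 12: rhs = 1, matching y values: 1, 18 (2 points).
  x = 13: rhs = 3, matching y values: none (0 points).
  x = 14: rhs = 7, matching y values: 8, 11 (2 points).
  x = 15: rhs = 0, matching y values: 0 (1 points).
  x = 16: rhs = 7, matching y values: 8, 11 (2 points).
  x = 17: rhs = 15, matching y values: none (0 points).
  x = 18: rhs = 11, matching y values: 7, 12 (2 points).
Total affine count: 21.
Full point count |E(F_19)| = 21 + 1 = 22.
Hasse bound: |22 − (19+1)| = |2| = 2 ≤ 2√19 ≈ 8.7178 ✓.


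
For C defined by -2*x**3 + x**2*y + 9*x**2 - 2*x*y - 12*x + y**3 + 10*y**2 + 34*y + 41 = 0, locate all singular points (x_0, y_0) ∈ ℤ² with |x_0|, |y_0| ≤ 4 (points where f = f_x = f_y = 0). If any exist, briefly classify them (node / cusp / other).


Singular points: {(1, -3)}; classification: cusp.

Compute partial derivatives:
  f_x = -6*x**2 + 2*x*y + 18*x - 2*y - 12.
  f_y = x**2 - 2*x + 3*y**2 + 20*y + 34.
Scan x_0 ∈ {−4, ..., 4}. For each x_0, f_y(x_0, y) is a polynomial in y; find its integer roots y ∈ {−4, ..., 4}, then test f_x and f at those candidates.
  x = -4: f_y(-4, y) = 3*y**2 + 20*y + 58; no integer root y with |y| ≤ 4.
  x = -3: f_y(-3, y) = 3*y**2 + 20*y + 49; no integer root y with |y| ≤ 4.
  x = -2: f_y(-2, y) = 3*y**2 + 20*y + 42; no integer root y with |y| ≤ 4.
  x = -1: f_y(-1, y) = 3*y**2 + 20*y + 37; no integer root y with |y| ≤ 4.
  x = 0: f_y(0, y) = 3*y**2 + 20*y + 34; no integer root y with |y| ≤ 4.
  x = 1: f_y(1, y) = 3*y**2 + 20*y + 33; vanishes at y ∈ {-3}. (1, -3): f_x = 0, f = 0 — SINGULAR.
  x = 2: f_y(2, y) = 3*y**2 + 20*y + 34; no integer root y with |y| ≤ 4.
  x = 3: f_y(3, y) = 3*y**2 + 20*y + 37; no integer root y with |y| ≤ 4.
  x = 4: f_y(4, y) = 3*y**2 + 20*y + 42; no integer root y with |y| ≤ 4.
Only singular point on the grid: (1, -3).
Classify: substitute x = 1 + u, y = -3 + v and expand: f = -2*u**3 + u**2*v + v**3 + v**2.
No constant or linear terms (consistent with a singular point). Quadratic part: v**2. Cubic part: -2*u**3 + u**2*v + v**3.
The quadratic part v**2 is a perfect square, so there is a single (double) tangent line v = 0, i.e. y = -3. Restricting the cubic part to that line (v = 0) leaves -2*u**3 ≠ 0, so f is not divisible by v and the branch is v² ≈ 2*u**3 to lowest order — this is a cusp.
Classification: cusp.


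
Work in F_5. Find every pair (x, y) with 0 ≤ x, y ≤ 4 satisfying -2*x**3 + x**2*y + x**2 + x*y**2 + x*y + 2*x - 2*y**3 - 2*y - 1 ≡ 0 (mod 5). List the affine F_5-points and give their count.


Affine F_5-points: {(0, 1), (1, 0), (1, 3), (2, 1), (3, 0), (3, 4), (4, 0), (4, 1)}; count = 8.

For each of the 25 pairs (x, y) ∈ F_5², evaluate f(x, y) mod 5. Record the zeros.
  x = 0: [0↦4, 1↦0, 2↦4, 3↦4, 4↦3]  zeros at y ∈ {1}
  x = 1: [0↦0, 1↦4, 2↦3, 3↦0, 4↦3]  zeros at y ∈ {0, 3}
  x = 2: [0↦1, 1↦0, 2↦1, 3↦2, 4↦1]  zeros at y ∈ {1}
  x = 3: [0↦0, 1↦1, 2↦1, 3↦3, 4↦0]  zeros at y ∈ {0, 4}
  x = 4: [0↦0, 1↦0, 2↦1, 3↦1, 4↦3]  zeros at y ∈ {0, 1}
Collecting zeros: affine points = {(0, 1), (1, 0), (1, 3), (2, 1), (3, 0), (3, 4), (4, 0), (4, 1)}.
Total count |C(F_5)_aff| = 8.


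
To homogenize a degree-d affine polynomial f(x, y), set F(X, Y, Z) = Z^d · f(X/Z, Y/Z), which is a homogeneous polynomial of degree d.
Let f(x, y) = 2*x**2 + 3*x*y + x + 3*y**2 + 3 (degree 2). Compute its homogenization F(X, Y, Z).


F(X, Y, Z) = 2*X**2 + 3*X*Y + X*Z + 3*Y**2 + 3*Z**2

deg(f) = 2.
Substitute x = X/Z, y = Y/Z into f, then multiply by Z^2.
  monomial 2·x^2·y^0 ↦ 2·X^2·Y^0·Z^0.
  monomial 3·x^1·y^1 ↦ 3·X^1·Y^1·Z^0.
  monomial 1·x^1·y^0 ↦ 1·X^1·Y^0·Z^1.
  monomial 3·x^0·y^2 ↦ 3·X^0·Y^2·Z^0.
  monomial 3·x^0·y^0 ↦ 3·X^0·Y^0·Z^2.
Collecting: F(X, Y, Z) = 2*X**2 + 3*X*Y + X*Z + 3*Y**2 + 3*Z**2.


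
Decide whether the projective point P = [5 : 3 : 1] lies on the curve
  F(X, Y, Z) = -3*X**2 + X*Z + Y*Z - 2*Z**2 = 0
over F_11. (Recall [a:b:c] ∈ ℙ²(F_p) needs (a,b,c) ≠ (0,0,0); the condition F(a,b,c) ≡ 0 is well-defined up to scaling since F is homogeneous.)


F(5,3,1) ≡ 8 (mod 11); P is NOT on the curve.

Evaluate F(5, 3, 1) term-by-term (mod 11).
  -3*X**2 ↦ -3·25·1·1 = -75
  X*Z ↦ 1·5·1·1 = 5
  Y*Z ↦ 1·1·3·1 = 3
  -2*Z**2 ↦ -2·1·1·1 = -2
Sum: F(5, 3, 1) = (-75) + (5) + (3) + (-2) = -69.
Reducing mod 11: -69 ≡ 8 (mod 11).
Since F(a, b, c) ≡ 8 ≠ 0 (mod 11), P does NOT lie on the curve.


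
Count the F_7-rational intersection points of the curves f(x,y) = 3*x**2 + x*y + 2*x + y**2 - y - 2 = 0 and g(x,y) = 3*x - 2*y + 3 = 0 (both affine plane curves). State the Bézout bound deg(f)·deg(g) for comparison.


Common zeros: ∅; count = 0; Bézout bound = 2.

deg(f) = 2, deg(g) = 1, so Bézout bound = 2.
Scan x ∈ F_7. For each x, list the y ∈ F_7 with f(x, y) ≡ 0 and those with g(x, y) ≡ 0 (mod 7); the common zeros in that column are the intersection.
  x = 0: f ≡ 0 at y ∈ {2, 6}; g ≡ 0 at y ∈ {5}; common: ∅.
  x = 1: f ≡ 0 at y ∈ {2, 5}; g ≡ 0 at y ∈ {3}; common: ∅.
  x = 2: f ≡ 0 at y ∈ {0, 6}; g ≡ 0 at y ∈ {1}; common: ∅.
  x = 3: f ≡ 0 at y ∈ ∅; g ≡ 0 at y ∈ {6}; common: ∅.
  x = 4: f ≡ 0 at y ∈ ∅; g ≡ 0 at y ∈ {4}; common: ∅.
  x = 5: f ≡ 0 at y ∈ ∅; g ≡ 0 at y ∈ {2}; common: ∅.
  x = 6: f ≡ 0 at y ∈ {4, 5}; g ≡ 0 at y ∈ {0}; common: ∅.
Collecting: common zeros = ∅, so the count is 0.
Comparison with the Bézout bound: 0 ≤ 2 = deg(f)·deg(g), as expected for curves with no common component (the affine F_7-count falls short of the bound because intersections may lie at infinity, over extension fields, or carry multiplicity).


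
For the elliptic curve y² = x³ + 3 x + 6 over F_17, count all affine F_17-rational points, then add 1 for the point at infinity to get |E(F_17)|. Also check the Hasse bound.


Affine points = {(3, 5), (3, 12), (6, 6), (6, 11), (7, 8), (7, 9), (8, 7), (8, 10), (10, 4), (10, 13), (12, 6), (12, 11), (13, 7), (13, 10), (14, 2), (14, 15), (15, 3), (15, 14), (16, 6), (16, 11)}; affine count = 20; |E(F_17)| = 21.

Discriminant check: Δ ∝ 4a³ + 27b² = 4·3³ + 27·6² = 4·27 + 27·36 ≡ 9 (mod 17). Nonzero ⇒ E is nonsingular.
For each x ∈ F_17, compute rhs = x³ + 3·x + 6 mod 17, then count y ∈ F_17 with y² ≡ rhs.
  x = 0: rhs = 6, matching y values: none (0 points).
  x = 1: rhs = 10, matching y values: none (0 points).
  x = 2: rhs = 3, matching y values: none (0 points).
  x = 3: rhs = 8, matching y values: 5, 12 (2 points).
  x = 4: rhs = 14, matching y values: none (0 points).
  x = 5: rhs = 10, matching y values: none (0 points).
  x = 6: rhs = 2, matching y values: 6, 11 (2 points).
  x = 7: rhs = 13, matching y values: 8, 9 (2 points).
  x = 8: rhs = 15, matching y values: 7, 10 (2 points).
  x = 9: rhs = 14, matching y values: none (0 points).
  x = 10: rhs = 16, matching y values: 4, 13 (2 points).
  x = 11: rhs = 10, matching y values: none (0 points).
  x = 12: rhs = 2, matching y values: 6, 11 (2 points).
  x = 13: rhs = 15, matching y values: 7, 10 (2 points).
  x = 14: rhs = 4, matching y values: 2, 15 (2 points).
  x = 15: rhs = 9, matching y values: 3, 14 (2 points).
  x = 16: rhs = 2, matching y values: 6, 11 (2 points).
Total affine count: 20.
Full point count |E(F_17)| = 20 + 1 = 21.
Hasse bound: |21 − (17+1)| = |3| = 3 ≤ 2√17 ≈ 8.2462 ✓.


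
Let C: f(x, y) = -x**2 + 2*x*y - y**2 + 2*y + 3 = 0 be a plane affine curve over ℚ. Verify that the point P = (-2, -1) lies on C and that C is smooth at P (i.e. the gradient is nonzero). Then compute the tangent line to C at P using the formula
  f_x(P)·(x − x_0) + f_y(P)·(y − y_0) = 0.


Tangent line at P: 2*x + 4 = 0.

Step 1: f(-2, -1) = 0, so P lies on C.
Step 2: partial derivatives
  f_x(x, y) = -2*x + 2*y, f_y(x, y) = 2*x - 2*y + 2.
  f_x(P) = 2, f_y(P) = 0 (gradient nonzero, so P is smooth).
Step 3: tangent line at P: 2·(x − -2) + 0·(y − -1) = 0.
Expanding: 2*x + 4 = 0.


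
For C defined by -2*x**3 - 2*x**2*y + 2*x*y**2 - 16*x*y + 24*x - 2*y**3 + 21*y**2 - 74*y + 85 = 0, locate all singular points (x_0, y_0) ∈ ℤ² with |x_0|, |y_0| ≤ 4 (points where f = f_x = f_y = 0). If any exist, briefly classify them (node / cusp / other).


Singular points: {(-1, 3)}; classification: cusp.

Compute partial derivatives:
  f_x = -6*x**2 - 4*x*y + 2*y**2 - 16*y + 24.
  f_y = -2*x**2 + 4*x*y - 16*x - 6*y**2 + 42*y - 74.
Scan x_0 ∈ {−4, ..., 4}. For each x_0, f_y(x_0, y) is a polynomial in y; find its integer roots y ∈ {−4, ..., 4}, then test f_x and f at those candidates.
  x = -4: f_y(-4, y) = -6*y**2 + 26*y - 42; no integer root y with |y| ≤ 4.
  x = -3: f_y(-3, y) = -6*y**2 + 30*y - 44; no integer root y with |y| ≤ 4.
  x = -2: f_y(-2, y) = -6*y**2 + 34*y - 50; no integer root y with |y| ≤ 4.
  x = -1: f_y(-1, y) = -6*y**2 + 38*y - 60; vanishes at y ∈ {3}. (-1, 3): f_x = 0, f = 0 — SINGULAR.
  x = 0: f_y(0, y) = -6*y**2 + 42*y - 74; no integer root y with |y| ≤ 4.
  x = 1: f_y(1, y) = -6*y**2 + 46*y - 92; no integer root y with |y| ≤ 4.
  x = 2: f_y(2, y) = -6*y**2 + 50*y - 114; no integer root y with |y| ≤ 4.
  x = 3: f_y(3, y) = -6*y**2 + 54*y - 140; no integer root y with |y| ≤ 4.
  x = 4: f_y(4, y) = -6*y**2 + 58*y - 170; no integer root y with |y| ≤ 4.
Only singular point on the grid: (-1, 3).
Classify: substitute x = -1 + u, y = 3 + v and expand: f = -2*u**3 - 2*u**2*v + 2*u*v**2 - 2*v**3 + v**2.
No constant or linear terms (consistent with a singular point). Quadratic part: v**2. Cubic part: -2*u**3 - 2*u**2*v + 2*u*v**2 - 2*v**3.
The quadratic part v**2 is a perfect square, so there is a single (double) tangent line v = 0, i.e. y = 3. Restricting the cubic part to that line (v = 0) leaves -2*u**3 ≠ 0, so f is not divisible by v and the branch is v² ≈ 2*u**3 to lowest order — this is a cusp.
Classification: cusp.


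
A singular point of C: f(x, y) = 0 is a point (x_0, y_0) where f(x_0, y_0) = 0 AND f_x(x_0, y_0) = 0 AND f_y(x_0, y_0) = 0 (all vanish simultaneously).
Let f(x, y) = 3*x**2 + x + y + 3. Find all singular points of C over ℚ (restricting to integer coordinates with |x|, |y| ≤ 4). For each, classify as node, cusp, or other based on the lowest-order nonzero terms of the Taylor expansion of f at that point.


No singular points in the scanned grid; C is smooth there.

Compute partial derivatives:
  f_x = 6*x + 1.
  f_y = 1.
f_y = 1 is a nonzero constant, so f_y never vanishes: no point (x, y) can satisfy f = f_x = f_y = 0. In particular no (x, y) ∈ {−4, ..., 4}² is singular; the curve is smooth.


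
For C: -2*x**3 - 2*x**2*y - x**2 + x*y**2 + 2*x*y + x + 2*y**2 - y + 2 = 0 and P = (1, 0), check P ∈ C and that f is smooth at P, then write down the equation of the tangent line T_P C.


Tangent line at P: -7*x - y + 7 = 0.

Step 1: f(1, 0) = 0, so P lies on C.
Step 2: partial derivatives
  f_x(x, y) = -6*x**2 - 4*x*y - 2*x + y**2 + 2*y + 1, f_y(x, y) = -2*x**2 + 2*x*y + 2*x + 4*y - 1.
  f_x(P) = -7, f_y(P) = -1 (gradient nonzero, so P is smooth).
Step 3: tangent line at P: -7·(x − 1) + -1·(y − 0) = 0.
Expanding: -7*x - y + 7 = 0.


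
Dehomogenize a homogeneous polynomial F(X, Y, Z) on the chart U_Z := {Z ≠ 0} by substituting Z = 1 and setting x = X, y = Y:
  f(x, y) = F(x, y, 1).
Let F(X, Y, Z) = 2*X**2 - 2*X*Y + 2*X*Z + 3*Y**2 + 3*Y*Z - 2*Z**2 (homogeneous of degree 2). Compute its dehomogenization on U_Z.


f(x, y) = 2*x**2 - 2*x*y + 2*x + 3*y**2 + 3*y - 2

On U_Z we set Z = 1. Each monomial c·X^i·Y^j·Z^k in F becomes c·x^i·y^j·1^k = c·x^i·y^j.
Substituting Z = 1: F(X, Y, 1) = 2*x**2 - 2*x*y + 2*x + 3*y**2 + 3*y - 2.
Note: deg(f) ≤ deg(F) = 2; strict inequality happens when F is divisible by Z (lost terms).


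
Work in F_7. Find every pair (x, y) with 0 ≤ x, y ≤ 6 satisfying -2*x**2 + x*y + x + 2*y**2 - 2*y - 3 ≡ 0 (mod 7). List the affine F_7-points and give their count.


Affine F_7-points: {(0, 4), (2, 1), (2, 6), (4, 3), (5, 3), (5, 6), (6, 1), (6, 4)}; count = 8.

For each of the 49 pairs (x, y) ∈ F_7², evaluate f(x, y) mod 7. Record the zeros.
  x = 0: [0↦4, 1↦4, 2↦1, 3↦2, 4↦0, 5↦2, 6↦1]  zeros at y ∈ {4}
  x = 1: [0↦3, 1↦4, 2↦2, 3↦4, 4↦3, 5↦6, 6↦6]  zeros at y ∈ ∅
  x = 2: [0↦5, 1↦0, 2↦6, 3↦2, 4↦2, 5↦6, 6↦0]  zeros at y ∈ {1, 6}
  x = 3: [0↦3, 1↦6, 2↦6, 3↦3, 4↦4, 5↦2, 6↦4]  zeros at y ∈ ∅
  x = 4: [0↦4, 1↦1, 2↦2, 3↦0, 4↦2, 5↦1, 6↦4]  zeros at y ∈ {3}
  x = 5: [0↦1, 1↦6, 2↦1, 3↦0, 4↦3, 5↦3, 6↦0]  zeros at y ∈ {3, 6}
  x = 6: [0↦1, 1↦0, 2↦3, 3↦3, 4↦0, 5↦1, 6↦6]  zeros at y ∈ {1, 4}
Collecting zeros: affine points = {(0, 4), (2, 1), (2, 6), (4, 3), (5, 3), (5, 6), (6, 1), (6, 4)}.
Total count |C(F_7)_aff| = 8.


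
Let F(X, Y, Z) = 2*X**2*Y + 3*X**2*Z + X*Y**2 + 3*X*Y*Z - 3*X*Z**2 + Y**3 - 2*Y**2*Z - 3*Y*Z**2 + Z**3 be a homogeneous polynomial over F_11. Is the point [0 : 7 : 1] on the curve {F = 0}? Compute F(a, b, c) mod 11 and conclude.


F(0,7,1) ≡ 5 (mod 11); P is NOT on the curve.

Evaluate F(0, 7, 1) term-by-term (mod 11).
  2*X**2*Y ↦ 2·0·7·1 = 0
  3*X**2*Z ↦ 3·0·1·1 = 0
  X*Y**2 ↦ 1·0·49·1 = 0
  3*X*Y*Z ↦ 3·0·7·1 = 0
  -3*X*Z**2 ↦ -3·0·1·1 = 0
  Y**3 ↦ 1·1·343·1 = 343
  -2*Y**2*Z ↦ -2·1·49·1 = -98
  -3*Y*Z**2 ↦ -3·1·7·1 = -21
  Z**3 ↦ 1·1·1·1 = 1
Sum: F(0, 7, 1) = (0) + (0) + (0) + (0) + (0) + (343) + (-98) + (-21) + (1) = 225.
Reducing mod 11: 225 ≡ 5 (mod 11).
Since F(a, b, c) ≡ 5 ≠ 0 (mod 11), P does NOT lie on the curve.


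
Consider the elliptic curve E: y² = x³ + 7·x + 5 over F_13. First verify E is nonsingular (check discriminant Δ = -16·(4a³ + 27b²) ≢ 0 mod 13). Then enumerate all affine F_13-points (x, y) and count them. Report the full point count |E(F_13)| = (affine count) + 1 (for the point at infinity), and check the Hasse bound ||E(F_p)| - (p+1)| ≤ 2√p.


Affine points = {(1, 0), (2, 1), (2, 12), (3, 1), (3, 12), (5, 3), (5, 10), (6, 4), (6, 9), (8, 1), (8, 12), (9, 2), (9, 11), (10, 3), (10, 10), (11, 3), (11, 10), (12, 6), (12, 7)}; affine count = 19; |E(F_13)| = 20.

Discriminant check: Δ ∝ 4a³ + 27b² = 4·7³ + 27·5² = 4·343 + 27·25 ≡ 6 (mod 13). Nonzero ⇒ E is nonsingular.
For each x ∈ F_13, compute rhs = x³ + 7·x + 5 mod 13, then count y ∈ F_13 with y² ≡ rhs.
  x = 0: rhs = 5, matching y values: none (0 points).
  x = 1: rhs = 0, matching y values: 0 (1 points).
  x = 2: rhs = 1, matching y values: 1, 12 (2 points).
  x = 3: rhs = 1, matching y values: 1, 12 (2 points).
  x = 4: rhs = 6, matching y values: none (0 points).
  x = 5: rhs = 9, matching y values: 3, 10 (2 points).
  x = 6: rhs = 3, matching y values: 4, 9 (2 points).
  x = 7: rhs = 7, matching y values: none (0 points).
  x = 8: rhs = 1, matching y values: 1, 12 (2 points).
  x = 9: rhs = 4, matching y values: 2, 11 (2 points).
  x = 10: rhs = 9, matching y values: 3, 10 (2 points).
  x = 11: rhs = 9, matching y values: 3, 10 (2 points).
  x = 12: rhs = 10, matching y values: 6, 7 (2 points).
Total affine count: 19.
Full point count |E(F_13)| = 19 + 1 = 20.
Hasse bound: |20 − (13+1)| = |6| = 6 ≤ 2√13 ≈ 7.2111 ✓.


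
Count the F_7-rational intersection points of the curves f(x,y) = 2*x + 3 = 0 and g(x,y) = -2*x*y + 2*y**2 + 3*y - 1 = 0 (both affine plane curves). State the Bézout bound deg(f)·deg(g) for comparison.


Common zeros: {(2, 1), (2, 3)}; count = 2; Bézout bound = 2.

deg(f) = 1, deg(g) = 2, so Bézout bound = 2.
Scan x ∈ F_7. For each x, list the y ∈ F_7 with f(x, y) ≡ 0 and those with g(x, y) ≡ 0 (mod 7); the common zeros in that column are the intersection.
  x = 0: f ≡ 0 at y ∈ ∅; g ≡ 0 at y ∈ ∅; common: ∅.
  x = 1: f ≡ 0 at y ∈ ∅; g ≡ 0 at y ∈ {4, 6}; common: ∅.
  x = 2: f ≡ 0 at y ∈ {0, 1, 2, 3, 4, 5, 6}; g ≡ 0 at y ∈ {1, 3}; common: {1, 3}.
  x = 3: f ≡ 0 at y ∈ ∅; g ≡ 0 at y ∈ ∅; common: ∅.
  x = 4: f ≡ 0 at y ∈ ∅; g ≡ 0 at y ∈ ∅; common: ∅.
  x = 5: f ≡ 0 at y ∈ ∅; g ≡ 0 at y ∈ {2, 5}; common: ∅.
  x = 6: f ≡ 0 at y ∈ ∅; g ≡ 0 at y ∈ ∅; common: ∅.
Collecting: common zeros = {(2, 1), (2, 3)}, so the count is 2.
Comparison with the Bézout bound: 2 ≤ 2 = deg(f)·deg(g), as expected for curves with no common component (the bound is attained).


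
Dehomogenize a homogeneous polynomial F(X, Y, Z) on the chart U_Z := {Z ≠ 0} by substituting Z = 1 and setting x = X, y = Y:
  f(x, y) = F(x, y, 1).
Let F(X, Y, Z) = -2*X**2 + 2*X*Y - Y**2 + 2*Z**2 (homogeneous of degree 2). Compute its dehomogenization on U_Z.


f(x, y) = -2*x**2 + 2*x*y - y**2 + 2

On U_Z we set Z = 1. Each monomial c·X^i·Y^j·Z^k in F becomes c·x^i·y^j·1^k = c·x^i·y^j.
Substituting Z = 1: F(X, Y, 1) = -2*x**2 + 2*x*y - y**2 + 2.
Note: deg(f) ≤ deg(F) = 2; strict inequality happens when F is divisible by Z (lost terms).


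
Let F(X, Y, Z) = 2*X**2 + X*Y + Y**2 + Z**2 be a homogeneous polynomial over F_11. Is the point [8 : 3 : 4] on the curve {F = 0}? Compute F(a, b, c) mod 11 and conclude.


F(8,3,4) ≡ 1 (mod 11); P is NOT on the curve.

Evaluate F(8, 3, 4) term-by-term (mod 11).
  2*X**2 ↦ 2·64·1·1 = 128
  X*Y ↦ 1·8·3·1 = 24
  Y**2 ↦ 1·1·9·1 = 9
  Z**2 ↦ 1·1·1·16 = 16
Sum: F(8, 3, 4) = (128) + (24) + (9) + (16) = 177.
Reducing mod 11: 177 ≡ 1 (mod 11).
Since F(a, b, c) ≡ 1 ≠ 0 (mod 11), P does NOT lie on the curve.


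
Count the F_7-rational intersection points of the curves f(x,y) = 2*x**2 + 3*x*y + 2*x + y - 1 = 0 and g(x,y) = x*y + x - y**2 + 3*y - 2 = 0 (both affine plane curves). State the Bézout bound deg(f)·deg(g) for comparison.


Common zeros: {(0, 1), (4, 4)}; count = 2; Bézout bound = 4.

deg(f) = 2, deg(g) = 2, so Bézout bound = 4.
Scan x ∈ F_7. For each x, list the y ∈ F_7 with f(x, y) ≡ 0 and those with g(x, y) ≡ 0 (mod 7); the common zeros in that column are the intersection.
  x = 0: f ≡ 0 at y ∈ {1}; g ≡ 0 at y ∈ {1, 2}; common: {1}.
  x = 1: f ≡ 0 at y ∈ {1}; g ≡ 0 at y ∈ ∅; common: ∅.
  x = 2: f ≡ 0 at y ∈ ∅; g ≡ 0 at y ∈ {0, 5}; common: ∅.
  x = 3: f ≡ 0 at y ∈ {4}; g ≡ 0 at y ∈ ∅; common: ∅.
  x = 4: f ≡ 0 at y ∈ {4}; g ≡ 0 at y ∈ {3, 4}; common: {4}.
  x = 5: f ≡ 0 at y ∈ {2}; g ≡ 0 at y ∈ ∅; common: ∅.
  x = 6: f ≡ 0 at y ∈ {3}; g ≡ 0 at y ∈ ∅; common: ∅.
Collecting: common zeros = {(0, 1), (4, 4)}, so the count is 2.
Comparison with the Bézout bound: 2 ≤ 4 = deg(f)·deg(g), as expected for curves with no common component (the affine F_7-count falls short of the bound because intersections may lie at infinity, over extension fields, or carry multiplicity).


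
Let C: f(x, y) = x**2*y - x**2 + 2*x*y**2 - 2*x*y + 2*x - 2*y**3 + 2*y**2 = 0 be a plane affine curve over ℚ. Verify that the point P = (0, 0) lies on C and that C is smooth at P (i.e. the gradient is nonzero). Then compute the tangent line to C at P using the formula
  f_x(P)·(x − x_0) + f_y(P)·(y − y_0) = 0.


Tangent line at P: 2*x = 0.

Step 1: f(0, 0) = 0, so P lies on C.
Step 2: partial derivatives
  f_x(x, y) = 2*x*y - 2*x + 2*y**2 - 2*y + 2, f_y(x, y) = x**2 + 4*x*y - 2*x - 6*y**2 + 4*y.
  f_x(P) = 2, f_y(P) = 0 (gradient nonzero, so P is smooth).
Step 3: tangent line at P: 2·(x − 0) + 0·(y − 0) = 0.
Expanding: 2*x = 0.


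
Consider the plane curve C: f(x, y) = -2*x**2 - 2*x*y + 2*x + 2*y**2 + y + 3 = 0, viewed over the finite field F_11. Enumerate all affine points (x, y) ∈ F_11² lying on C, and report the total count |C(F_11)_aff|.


Affine F_11-points: {(3, 2), (3, 6), (5, 1), (5, 9), (6, 1), (6, 10), (7, 2), (7, 10), (9, 5), (9, 9)}; count = 10.

For each of the 121 pairs (x, y) ∈ F_11², evaluate f(x, y) mod 11. Record the zeros.
  x = 0: [0↦3, 1↦6, 2↦2, 3↦2, 4↦6, 5↦3, 6↦4, 7↦9, 8↦7, 9↦9, 10↦4]  zeros at y ∈ ∅
  x = 1: [0↦3, 1↦4, 2↦9, 3↦7, 4↦9, 5↦4, 6↦3, 7↦6, 8↦2, 9↦2, 10↦6]  zeros at y ∈ ∅
  x = 2: [0↦10, 1↦9, 2↦1, 3↦8, 4↦8, 5↦1, 6↦9, 7↦10, 8↦4, 9↦2, 10↦4]  zeros at y ∈ ∅
  x = 3: [0↦2, 1↦10, 2↦0, 3↦5, 4↦3, 5↦5, 6↦0, 7↦10, 8↦2, 9↦9, 10↦9]  zeros at y ∈ {2, 6}
  x = 4: [0↦1, 1↦7, 2↦6, 3↦9, 4↦5, 5↦5, 6↦9, 7↦6, 8↦7, 9↦1, 10↦10]  zeros at y ∈ ∅
  x = 5: [0↦7, 1↦0, 2↦8, 3↦9, 4↦3, 5↦1, 6↦3, 7↦9, 8↦8, 9↦0, 10↦7]  zeros at y ∈ {1, 9}
  x = 6: [0↦9, 1↦0, 2↦6, 3↦5, 4↦8, 5↦4, 6↦4, 7↦8, 8↦5, 9↦6, 10↦0]  zeros at y ∈ {1, 10}
  x = 7: [0↦7, 1↦7, 2↦0, 3↦8, 4↦9, 5↦3, 6↦1, 7↦3, 8↦9, 9↦8, 10↦0]  zeros at y ∈ {2, 10}
  x = 8: [0↦1, 1↦10, 2↦1, 3↦7, 4↦6, 5↦9, 6↦5, 7↦5, 8↦9, 9↦6, 10↦7]  zeros at y ∈ ∅
  x = 9: [0↦2, 1↦9, 2↦9, 3↦2, 4↦10, 5↦0, 6↦5, 7↦3, 8↦5, 9↦0, 10↦10]  zeros at y ∈ {5, 9}
  x = 10: [0↦10, 1↦4, 2↦2, 3↦4, 4↦10, 5↦9, 6↦1, 7↦8, 8↦8, 9↦1, 10↦9]  zeros at y ∈ ∅
Collecting zeros: affine points = {(3, 2), (3, 6), (5, 1), (5, 9), (6, 1), (6, 10), (7, 2), (7, 10), (9, 5), (9, 9)}.
Total count |C(F_11)_aff| = 10.


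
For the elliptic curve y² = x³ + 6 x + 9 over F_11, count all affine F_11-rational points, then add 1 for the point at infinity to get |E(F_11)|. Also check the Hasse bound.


Affine points = {(0, 3), (0, 8), (1, 4), (1, 7), (4, 3), (4, 8), (7, 3), (7, 8), (9, 0)}; affine count = 9; |E(F_11)| = 10.

Discriminant check: Δ ∝ 4a³ + 27b² = 4·6³ + 27·9² = 4·216 + 27·81 ≡ 4 (mod 11). Nonzero ⇒ E is nonsingular.
For each x ∈ F_11, compute rhs = x³ + 6·x + 9 mod 11, then count y ∈ F_11 with y² ≡ rhs.
  x = 0: rhs = 9, matching y values: 3, 8 (2 points).
  x = 1: rhs = 5, matching y values: 4, 7 (2 points).
  x = 2: rhs = 7, matching y values: none (0 points).
  x = 3: rhs = 10, matching y values: none (0 points).
  x = 4: rhs = 9, matching y values: 3, 8 (2 points).
  x = 5: rhs = 10, matching y values: none (0 points).
  x = 6: rhs = 8, matching y values: none (0 points).
  x = 7: rhs = 9, matching y values: 3, 8 (2 points).
  x = 8: rhs = 8, matching y values: none (0 points).
  x = 9: rhs = 0, matching y values: 0 (1 points).
  x = 10: rhs = 2, matching y values: none (0 points).
Total affine count: 9.
Full point count |E(F_11)| = 9 + 1 = 10.
Hasse bound: |10 − (11+1)| = |-2| = 2 ≤ 2√11 ≈ 6.6332 ✓.


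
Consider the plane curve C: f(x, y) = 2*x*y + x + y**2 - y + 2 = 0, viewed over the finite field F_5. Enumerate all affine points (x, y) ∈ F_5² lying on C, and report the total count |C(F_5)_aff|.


Affine F_5-points: {(1, 1), (1, 3), (3, 0), (4, 4)}; count = 4.

For each of the 25 pairs (x, y) ∈ F_5², evaluate f(x, y) mod 5. Record the zeros.
  x = 0: [0↦2, 1↦2, 2↦4, 3↦3, 4↦4]  zeros at y ∈ ∅
  x = 1: [0↦3, 1↦0, 2↦4, 3↦0, 4↦3]  zeros at y ∈ {1, 3}
  x = 2: [0↦4, 1↦3, 2↦4, 3↦2, 4↦2]  zeros at y ∈ ∅
  x = 3: [0↦0, 1↦1, 2↦4, 3↦4, 4↦1]  zeros at y ∈ {0}
  x = 4: [0↦1, 1↦4, 2↦4, 3↦1, 4↦0]  zeros at y ∈ {4}
Collecting zeros: affine points = {(1, 1), (1, 3), (3, 0), (4, 4)}.
Total count |C(F_5)_aff| = 4.


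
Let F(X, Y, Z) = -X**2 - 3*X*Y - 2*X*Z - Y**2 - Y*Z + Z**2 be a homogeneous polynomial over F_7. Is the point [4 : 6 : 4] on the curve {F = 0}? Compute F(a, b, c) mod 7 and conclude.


F(4,6,4) ≡ 4 (mod 7); P is NOT on the curve.

Evaluate F(4, 6, 4) term-by-term (mod 7).
  -X**2 ↦ -1·16·1·1 = -16
  -3*X*Y ↦ -3·4·6·1 = -72
  -2*X*Z ↦ -2·4·1·4 = -32
  -Y**2 ↦ -1·1·36·1 = -36
  -Y*Z ↦ -1·1·6·4 = -24
  Z**2 ↦ 1·1·1·16 = 16
Sum: F(4, 6, 4) = (-16) + (-72) + (-32) + (-36) + (-24) + (16) = -164.
Reducing mod 7: -164 ≡ 4 (mod 7).
Since F(a, b, c) ≡ 4 ≠ 0 (mod 7), P does NOT lie on the curve.


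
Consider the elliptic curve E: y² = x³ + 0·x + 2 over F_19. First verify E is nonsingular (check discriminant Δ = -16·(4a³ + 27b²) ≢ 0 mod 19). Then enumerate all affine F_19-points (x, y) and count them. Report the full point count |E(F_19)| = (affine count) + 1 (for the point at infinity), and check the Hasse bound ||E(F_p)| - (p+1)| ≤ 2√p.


Affine points = {(4, 3), (4, 16), (6, 3), (6, 16), (8, 1), (8, 18), (9, 3), (9, 16), (12, 1), (12, 18), (18, 1), (18, 18)}; affine count = 12; |E(F_19)| = 13.

Discriminant check: Δ ∝ 4a³ + 27b² = 4·0³ + 27·2² = 4·0 + 27·4 ≡ 13 (mod 19). Nonzero ⇒ E is nonsingular.
For each x ∈ F_19, compute rhs = x³ + 0·x + 2 mod 19, then count y ∈ F_19 with y² ≡ rhs.
  x = 0: rhs = 2, matching y values: none (0 points).
  x = 1: rhs = 3, matching y values: none (0 points).
  x = 2: rhs = 10, matching y values: none (0 points).
  x = 3: rhs = 10, matching y values: none (0 points).
  x = 4: rhs = 9, matching y values: 3, 16 (2 points).
  x = 5: rhs = 13, matching y values: none (0 points).
  x = 6: rhs = 9, matching y values: 3, 16 (2 points).
  x = 7: rhs = 3, matching y values: none (0 points).
  x = 8: rhs = 1, matching y values: 1, 18 (2 points).
  x = 9: rhs = 9, matching y values: 3, 16 (2 points).
  x = 10: rhs = 14, matching y values: none (0 points).
  x = 11: rhs = 3, matching y values: none (0 points).
  x = 12: rhs = 1, matching y values: 1, 18 (2 points).
  x = 13: rhs = 14, matching y values: none (0 points).
  x = 14: rhs = 10, matching y values: none (0 points).
  x = 15: rhs = 14, matching y values: none (0 points).
  x = 16: rhs = 13, matching y values: none (0 points).
  x = 17: rhs = 13, matching y values: none (0 points).
  x = 18: rhs = 1, matching y values: 1, 18 (2 points).
Total affine count: 12.
Full point count |E(F_19)| = 12 + 1 = 13.
Hasse bound: |13 − (19+1)| = |-7| = 7 ≤ 2√19 ≈ 8.7178 ✓.


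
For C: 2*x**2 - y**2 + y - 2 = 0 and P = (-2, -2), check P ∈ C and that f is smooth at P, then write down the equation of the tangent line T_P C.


Tangent line at P: -8*x + 5*y - 6 = 0.

Step 1: f(-2, -2) = 0, so P lies on C.
Step 2: partial derivatives
  f_x(x, y) = 4*x, f_y(x, y) = 1 - 2*y.
  f_x(P) = -8, f_y(P) = 5 (gradient nonzero, so P is smooth).
Step 3: tangent line at P: -8·(x − -2) + 5·(y − -2) = 0.
Expanding: -8*x + 5*y - 6 = 0.


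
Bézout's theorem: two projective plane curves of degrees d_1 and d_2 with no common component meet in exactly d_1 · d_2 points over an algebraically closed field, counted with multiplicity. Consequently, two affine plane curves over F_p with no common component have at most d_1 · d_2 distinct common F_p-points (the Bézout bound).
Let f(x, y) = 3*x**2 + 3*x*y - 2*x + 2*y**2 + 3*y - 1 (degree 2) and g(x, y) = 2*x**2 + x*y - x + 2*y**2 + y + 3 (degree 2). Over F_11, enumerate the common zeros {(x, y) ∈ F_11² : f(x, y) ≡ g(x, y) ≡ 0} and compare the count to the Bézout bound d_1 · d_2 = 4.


Common zeros: {(7, 10)}; count = 1; Bézout bound = 4.

deg(f) = 2, deg(g) = 2, so Bézout bound = 4.
Scan x ∈ F_11. For each x, list the y ∈ F_11 with f(x, y) ≡ 0 and those with g(x, y) ≡ 0 (mod 11); the common zeros in that column are the intersection.
  x = 0: f ≡ 0 at y ∈ ∅; g ≡ 0 at y ∈ ∅; common: ∅.
  x = 1: f ≡ 0 at y ∈ {0, 8}; g ≡ 0 at y ∈ {4, 6}; common: ∅.
  x = 2: f ≡ 0 at y ∈ {2, 10}; g ≡ 0 at y ∈ {6, 9}; common: ∅.
  x = 3: f ≡ 0 at y ∈ ∅; g ≡ 0 at y ∈ {4, 5}; common: ∅.
  x = 4: f ≡ 0 at y ∈ {2, 7}; g ≡ 0 at y ∈ ∅; common: ∅.
  x = 5: f ≡ 0 at y ∈ ∅; g ≡ 0 at y ∈ {9, 10}; common: ∅.
  x = 6: f ≡ 0 at y ∈ {3}; g ≡ 0 at y ∈ {5, 8}; common: ∅.
  x = 7: f ≡ 0 at y ∈ {0, 10}; g ≡ 0 at y ∈ {8, 10}; common: {10}.
  x = 8: f ≡ 0 at y ∈ {7}; g ≡ 0 at y ∈ ∅; common: ∅.
  x = 9: f ≡ 0 at y ∈ ∅; g ≡ 0 at y ∈ ∅; common: ∅.
  x = 10: f ≡ 0 at y ∈ {3, 8}; g ≡ 0 at y ∈ ∅; common: ∅.
Collecting: common zeros = {(7, 10)}, so the count is 1.
Comparison with the Bézout bound: 1 ≤ 4 = deg(f)·deg(g), as expected for curves with no common component (the affine F_11-count falls short of the bound because intersections may lie at infinity, over extension fields, or carry multiplicity).


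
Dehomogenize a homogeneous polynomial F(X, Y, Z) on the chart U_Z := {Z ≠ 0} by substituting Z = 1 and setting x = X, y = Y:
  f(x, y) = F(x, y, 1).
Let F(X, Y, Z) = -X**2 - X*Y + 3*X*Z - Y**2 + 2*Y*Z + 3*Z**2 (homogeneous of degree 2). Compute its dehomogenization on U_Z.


f(x, y) = -x**2 - x*y + 3*x - y**2 + 2*y + 3

On U_Z we set Z = 1. Each monomial c·X^i·Y^j·Z^k in F becomes c·x^i·y^j·1^k = c·x^i·y^j.
Substituting Z = 1: F(X, Y, 1) = -x**2 - x*y + 3*x - y**2 + 2*y + 3.
Note: deg(f) ≤ deg(F) = 2; strict inequality happens when F is divisible by Z (lost terms).


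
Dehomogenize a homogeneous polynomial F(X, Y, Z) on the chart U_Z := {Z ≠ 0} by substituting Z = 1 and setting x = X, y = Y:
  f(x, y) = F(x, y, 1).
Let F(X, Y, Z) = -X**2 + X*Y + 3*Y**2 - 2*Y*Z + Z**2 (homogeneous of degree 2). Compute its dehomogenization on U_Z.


f(x, y) = -x**2 + x*y + 3*y**2 - 2*y + 1

On U_Z we set Z = 1. Each monomial c·X^i·Y^j·Z^k in F becomes c·x^i·y^j·1^k = c·x^i·y^j.
Substituting Z = 1: F(X, Y, 1) = -x**2 + x*y + 3*y**2 - 2*y + 1.
Note: deg(f) ≤ deg(F) = 2; strict inequality happens when F is divisible by Z (lost terms).


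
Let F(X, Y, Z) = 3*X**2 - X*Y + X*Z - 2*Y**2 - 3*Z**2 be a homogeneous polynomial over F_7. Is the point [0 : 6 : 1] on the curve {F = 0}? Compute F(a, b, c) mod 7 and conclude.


F(0,6,1) ≡ 2 (mod 7); P is NOT on the curve.

Evaluate F(0, 6, 1) term-by-term (mod 7).
  3*X**2 ↦ 3·0·1·1 = 0
  -X*Y ↦ -1·0·6·1 = 0
  X*Z ↦ 1·0·1·1 = 0
  -2*Y**2 ↦ -2·1·36·1 = -72
  -3*Z**2 ↦ -3·1·1·1 = -3
Sum: F(0, 6, 1) = (0) + (0) + (0) + (-72) + (-3) = -75.
Reducing mod 7: -75 ≡ 2 (mod 7).
Since F(a, b, c) ≡ 2 ≠ 0 (mod 7), P does NOT lie on the curve.


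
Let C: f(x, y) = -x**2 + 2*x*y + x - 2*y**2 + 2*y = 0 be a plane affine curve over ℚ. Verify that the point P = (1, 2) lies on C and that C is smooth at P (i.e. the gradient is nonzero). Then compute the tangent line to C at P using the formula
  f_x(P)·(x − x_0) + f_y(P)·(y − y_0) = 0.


Tangent line at P: 3*x - 4*y + 5 = 0.

Step 1: f(1, 2) = 0, so P lies on C.
Step 2: partial derivatives
  f_x(x, y) = -2*x + 2*y + 1, f_y(x, y) = 2*x - 4*y + 2.
  f_x(P) = 3, f_y(P) = -4 (gradient nonzero, so P is smooth).
Step 3: tangent line at P: 3·(x − 1) + -4·(y − 2) = 0.
Expanding: 3*x - 4*y + 5 = 0.


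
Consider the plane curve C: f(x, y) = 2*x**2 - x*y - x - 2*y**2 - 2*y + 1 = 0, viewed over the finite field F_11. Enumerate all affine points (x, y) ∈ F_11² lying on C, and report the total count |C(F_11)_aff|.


Affine F_11-points: {(0, 2), (0, 8), (1, 6), (1, 9), (4, 9), (4, 10), (7, 2), (7, 10), (8, 0), (8, 6), (9, 0), (10, 8)}; count = 12.

For each of the 121 pairs (x, y) ∈ F_11², evaluate f(x, y) mod 11. Record the zeros.
  x = 0: [0↦1, 1↦8, 2↦0, 3↦10, 4↦5, 5↦7, 6↦5, 7↦10, 8↦0, 9↦8, 10↦1]  zeros at y ∈ {2, 8}
  x = 1: [0↦2, 1↦8, 2↦10, 3↦8, 4↦2, 5↦3, 6↦0, 7↦4, 8↦4, 9↦0, 10↦3]  zeros at y ∈ {6, 9}
  x = 2: [0↦7, 1↦1, 2↦2, 3↦10, 4↦3, 5↦3, 6↦10, 7↦2, 8↦1, 9↦7, 10↦9]  zeros at y ∈ ∅
  x = 3: [0↦5, 1↦9, 2↦9, 3↦5, 4↦8, 5↦7, 6↦2, 7↦4, 8↦2, 9↦7, 10↦8]  zeros at y ∈ ∅
  x = 4: [0↦7, 1↦10, 2↦9, 3↦4, 4↦6, 5↦4, 6↦9, 7↦10, 8↦7, 9↦0, 10↦0]  zeros at y ∈ {9, 10}
  x = 5: [0↦2, 1↦4, 2↦2, 3↦7, 4↦8, 5↦5, 6↦9, 7↦9, 8↦5, 9↦8, 10↦7]  zeros at y ∈ ∅
  x = 6: [0↦1, 1↦2, 2↦10, 3↦3, 4↦3, 5↦10, 6↦2, 7↦1, 8↦7, 9↦9, 10↦7]  zeros at y ∈ ∅
  x = 7: [0↦4, 1↦4, 2↦0, 3↦3, 4↦2, 5↦8, 6↦10, 7↦8, 8↦2, 9↦3, 10↦0]  zeros at y ∈ {2, 10}
  x = 8: [0↦0, 1↦10, 2↦5, 3↦7, 4↦5, 5↦10, 6↦0, 7↦8, 8↦1, 9↦1, 10↦8]  zeros at y ∈ {0, 6}
  x = 9: [0↦0, 1↦9, 2↦3, 3↦4, 4↦1, 5↦5, 6↦5, 7↦1, 8↦4, 9↦3, 10↦9]  zeros at y ∈ {0}
  x = 10: [0↦4, 1↦1, 2↦5, 3↦5, 4↦1, 5↦4, 6↦3, 7↦9, 8↦0, 9↦9, 10↦3]  zeros at y ∈ {8}
Collecting zeros: affine points = {(0, 2), (0, 8), (1, 6), (1, 9), (4, 9), (4, 10), (7, 2), (7, 10), (8, 0), (8, 6), (9, 0), (10, 8)}.
Total count |C(F_11)_aff| = 12.


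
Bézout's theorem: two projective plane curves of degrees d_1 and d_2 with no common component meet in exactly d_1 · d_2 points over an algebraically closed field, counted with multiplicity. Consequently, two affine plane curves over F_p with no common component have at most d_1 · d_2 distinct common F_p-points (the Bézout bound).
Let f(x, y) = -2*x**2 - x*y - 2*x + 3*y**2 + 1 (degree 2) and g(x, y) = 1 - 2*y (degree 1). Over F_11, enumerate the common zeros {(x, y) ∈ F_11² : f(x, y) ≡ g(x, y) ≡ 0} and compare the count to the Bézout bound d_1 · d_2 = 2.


Common zeros: {(1, 6), (6, 6)}; count = 2; Bézout bound = 2.

deg(f) = 2, deg(g) = 1, so Bézout bound = 2.
Scan x ∈ F_11. For each x, list the y ∈ F_11 with f(x, y) ≡ 0 and those with g(x, y) ≡ 0 (mod 11); the common zeros in that column are the intersection.
  x = 0: f ≡ 0 at y ∈ ∅; g ≡ 0 at y ∈ {6}; common: ∅.
  x = 1: f ≡ 0 at y ∈ {6, 9}; g ≡ 0 at y ∈ {6}; common: {6}.
  x = 2: f ≡ 0 at y ∈ {0, 8}; g ≡ 0 at y ∈ {6}; common: ∅.
  x = 3: f ≡ 0 at y ∈ ∅; g ≡ 0 at y ∈ {6}; common: ∅.
  x = 4: f ≡ 0 at y ∈ {8}; g ≡ 0 at y ∈ {6}; common: ∅.
  x = 5: f ≡ 0 at y ∈ ∅; g ≡ 0 at y ∈ {6}; common: ∅.
  x = 6: f ≡ 0 at y ∈ {6, 7}; g ≡ 0 at y ∈ {6}; common: {6}.
  x = 7: f ≡ 0 at y ∈ ∅; g ≡ 0 at y ∈ {6}; common: ∅.
  x = 8: f ≡ 0 at y ∈ {0, 10}; g ≡ 0 at y ∈ {6}; common: ∅.
  x = 9: f ≡ 0 at y ∈ ∅; g ≡ 0 at y ∈ {6}; common: ∅.
  x = 10: f ≡ 0 at y ∈ {9}; g ≡ 0 at y ∈ {6}; common: ∅.
Collecting: common zeros = {(1, 6), (6, 6)}, so the count is 2.
Comparison with the Bézout bound: 2 ≤ 2 = deg(f)·deg(g), as expected for curves with no common component (the bound is attained).


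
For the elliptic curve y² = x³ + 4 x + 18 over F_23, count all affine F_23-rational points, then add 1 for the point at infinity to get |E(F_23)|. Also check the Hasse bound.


Affine points = {(0, 8), (0, 15), (1, 0), (4, 11), (4, 12), (5, 5), (5, 18), (9, 1), (9, 22), (10, 0), (11, 6), (11, 17), (12, 0), (13, 6), (13, 17), (14, 9), (14, 14), (15, 7), (15, 16), (17, 10), (17, 13), (20, 5), (20, 18), (21, 5), (21, 18), (22, 6), (22, 17)}; affine count = 27; |E(F_23)| = 28.

Discriminant check: Δ ∝ 4a³ + 27b² = 4·4³ + 27·18² = 4·64 + 27·324 ≡ 11 (mod 23). Nonzero ⇒ E is nonsingular.
For each x ∈ F_23, compute rhs = x³ + 4·x + 18 mod 23, then count y ∈ F_23 with y² ≡ rhs.
  x = 0: rhs = 18, matching y values: 8, 15 (2 points).
  x = 1: rhs = 0, matching y values: 0 (1 points).
  x = 2: rhs = 11, matching y values: none (0 points).
  x = 3: rhs = 11, matching y values: none (0 points).
  x = 4: rhs = 6, matching y values: 11, 12 (2 points).
  x = 5: rhs = 2, matching y values: 5, 18 (2 points).
  x = 6: rhs = 5, matching y values: none (0 points).
  x = 7: rhs = 21, matching y values: none (0 points).
  x = 8: rhs = 10, matching y values: none (0 points).
  x = 9: rhs = 1, matching y values: 1, 22 (2 points).
  x = 10: rhs = 0, matching y values: 0 (1 points).
  x = 11: rhs = 13, matching y values: 6, 17 (2 points).
  x = 12: rhs = 0, matching y values: 0 (1 points).
  x = 13: rhs = 13, matching y values: 6, 17 (2 points).
  x = 14: rhs = 12, matching y values: 9, 14 (2 points).
  x = 15: rhs = 3, matching y values: 7, 16 (2 points).
  x = 16: rhs = 15, matching y values: none (0 points).
  x = 17: rhs = 8, matching y values: 10, 13 (2 points).
  x = 18: rhs = 11, matching y values: none (0 points).
  x = 19: rhs = 7, matching y values: none (0 points).
  x = 20: rhs = 2, matching y values: 5, 18 (2 points).
  x = 21: rhs = 2, matching y values: 5, 18 (2 points).
  x = 22: rhs = 13, matching y values: 6, 17 (2 points).
Total affine count: 27.
Full point count |E(F_23)| = 27 + 1 = 28.
Hasse bound: |28 − (23+1)| = |4| = 4 ≤ 2√23 ≈ 9.5917 ✓.


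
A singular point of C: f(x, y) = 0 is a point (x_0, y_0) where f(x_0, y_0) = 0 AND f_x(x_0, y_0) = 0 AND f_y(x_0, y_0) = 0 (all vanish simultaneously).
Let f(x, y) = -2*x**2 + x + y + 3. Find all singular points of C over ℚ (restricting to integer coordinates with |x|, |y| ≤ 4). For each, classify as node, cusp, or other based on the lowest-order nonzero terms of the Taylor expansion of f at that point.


No singular points in the scanned grid; C is smooth there.

Compute partial derivatives:
  f_x = 1 - 4*x.
  f_y = 1.
f_y = 1 is a nonzero constant, so f_y never vanishes: no point (x, y) can satisfy f = f_x = f_y = 0. In particular no (x, y) ∈ {−4, ..., 4}² is singular; the curve is smooth.
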